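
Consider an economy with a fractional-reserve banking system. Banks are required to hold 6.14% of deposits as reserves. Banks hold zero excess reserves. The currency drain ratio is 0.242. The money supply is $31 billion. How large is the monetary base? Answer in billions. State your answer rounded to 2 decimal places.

The money multiplier is m = (1 + c) / (rr + c) = (1 + 0.242) / (0.0614 + 0.242) ≈ 4.09361.
MB = M / m = 31 / 4.09361 ≈ 7.5728 billion.

$7.57 billion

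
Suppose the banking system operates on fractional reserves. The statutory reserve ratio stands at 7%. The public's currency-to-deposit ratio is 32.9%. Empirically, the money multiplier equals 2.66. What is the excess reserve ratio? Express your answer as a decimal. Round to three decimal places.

Using m = 2.66. Since m = (1 + c)/(c + rr + e), the denominator satisfies c + rr + e = (1 + c)/m = (1 + 0.329) / 2.66 ≈ 0.499624.
With c = 0.329 and rr = 0.07, the excess reserve ratio is 0.499624 − 0.329 − 0.07 = 0.100624.

0.101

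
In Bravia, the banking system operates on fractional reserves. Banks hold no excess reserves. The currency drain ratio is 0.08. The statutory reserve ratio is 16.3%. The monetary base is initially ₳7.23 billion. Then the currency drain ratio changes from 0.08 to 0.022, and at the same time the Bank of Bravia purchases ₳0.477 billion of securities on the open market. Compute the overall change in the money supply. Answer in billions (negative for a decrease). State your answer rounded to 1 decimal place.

Before: m₁ = (1 + 0.08) / (0.163 + 0.08) ≈ 4.4444, MB₁ = 7.23, so M₁ = 4.4444 × 7.23 ≈ 32.133 billion.
After: m₂ = (1 + 0.022) / (0.163 + 0.022) ≈ 5.5243, MB₂ = 7.23 + 0.477 = 7.707, so M₂ = 5.5243 × 7.707 ≈ 42.5758 billion.
ΔM = M₂ − M₁ = 42.5758 − 32.133 = 10.4428 billion.

₳10.4 billion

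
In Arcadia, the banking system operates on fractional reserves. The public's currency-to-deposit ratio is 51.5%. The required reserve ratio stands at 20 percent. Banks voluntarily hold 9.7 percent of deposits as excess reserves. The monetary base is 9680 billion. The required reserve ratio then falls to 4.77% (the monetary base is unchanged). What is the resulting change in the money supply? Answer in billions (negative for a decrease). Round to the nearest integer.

Initially m₁ = (1 + 0.515) / (0.2 + 0.097 + 0.515) ≈ 1.86576, so M₁ = 1.86576 × 9680 = 18060.5568 billion.
After the change m₂ = (1 + 0.515) / (0.0477 + 0.097 + 0.515) ≈ 2.29650, so M₂ = 2.29650 × 9680 = 22230.12 billion.
ΔM = M₂ − M₁ = 22230.12 − 18060.5568 = 4169.5632 billion.

4170 billion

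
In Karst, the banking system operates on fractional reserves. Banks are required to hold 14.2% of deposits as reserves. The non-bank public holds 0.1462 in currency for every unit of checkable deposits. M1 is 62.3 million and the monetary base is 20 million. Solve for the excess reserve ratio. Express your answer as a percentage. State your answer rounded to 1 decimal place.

8.0%

Using m = M/MB = 62.3/20 = 3.115000. Since m = (1 + c)/(c + rr + e), the denominator satisfies c + rr + e = (1 + c)/m = (1 + 0.1462) / 3.115000 ≈ 0.367961.
With c = 0.1462 and rr = 0.142, the excess reserve ratio is 0.367961 − 0.1462 − 0.142 = 0.079761.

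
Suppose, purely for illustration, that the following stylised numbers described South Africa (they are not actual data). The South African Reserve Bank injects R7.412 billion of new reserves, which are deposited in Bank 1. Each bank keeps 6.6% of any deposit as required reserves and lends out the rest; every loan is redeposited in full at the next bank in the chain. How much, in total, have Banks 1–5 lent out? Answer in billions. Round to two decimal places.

R30.34 billion

Bank i lends (1 − rr)^i of the original deposit: Bank 1 lends 7.412·0.9340 ≈ 6.9228, Bank 2 lends 7.412·0.9340² ≈ 6.4659, and so on.
Summing a geometric series: total = 7.412·[0.9340·(1 − 0.9340^5) / (1 − 0.9340)] ≈ 30.3367 billion.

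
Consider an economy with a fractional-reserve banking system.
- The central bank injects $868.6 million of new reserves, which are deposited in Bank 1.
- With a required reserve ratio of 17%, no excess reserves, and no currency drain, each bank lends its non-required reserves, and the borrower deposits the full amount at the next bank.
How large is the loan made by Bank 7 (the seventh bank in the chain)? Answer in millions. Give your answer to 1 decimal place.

$235.7 million

Each bank lends a fraction (1 − rr) = 0.8300 of the deposit it receives, so Bank 7 receives 868.6·0.8300^6 and lends 868.6·0.8300^7 ≈ 235.7037 million.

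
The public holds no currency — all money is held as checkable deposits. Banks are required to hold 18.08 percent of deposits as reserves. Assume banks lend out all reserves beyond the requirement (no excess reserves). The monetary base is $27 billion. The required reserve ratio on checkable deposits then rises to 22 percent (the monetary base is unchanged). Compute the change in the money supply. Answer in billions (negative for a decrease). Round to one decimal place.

-26.6 billion

Initially m₁ = 1 / (0.1808) ≈ 5.5310, so M₁ = 5.5310 × 27 = 149.337 billion.
After the change m₂ = 1 / (0.22) ≈ 4.5455, so M₂ = 4.5455 × 27 = 122.7285 billion.
ΔM = M₂ − M₁ = 122.7285 − 149.337 = -26.6085 billion.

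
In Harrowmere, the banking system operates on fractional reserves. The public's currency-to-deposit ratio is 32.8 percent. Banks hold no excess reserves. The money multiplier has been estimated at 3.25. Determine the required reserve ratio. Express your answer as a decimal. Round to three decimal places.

Using m = 3.25. Since m = (1 + c)/(c + rr + e), the denominator satisfies c + rr + e = (1 + c)/m = (1 + 0.328) / 3.25 ≈ 0.408615.
With c = 0.328 and e = 0, the required reserve ratio is 0.408615 − 0.328 − 0 = 0.080615.

0.081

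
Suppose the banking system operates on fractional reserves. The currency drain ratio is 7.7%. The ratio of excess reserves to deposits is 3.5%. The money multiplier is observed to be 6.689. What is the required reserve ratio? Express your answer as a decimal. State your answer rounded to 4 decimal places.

Using m = 6.689. Since m = (1 + c)/(c + rr + e), the denominator satisfies c + rr + e = (1 + c)/m = (1 + 0.077) / 6.689 ≈ 0.161011.
With c = 0.077 and e = 0.035, the required reserve ratio is 0.161011 − 0.077 − 0.035 = 0.049011.

0.0490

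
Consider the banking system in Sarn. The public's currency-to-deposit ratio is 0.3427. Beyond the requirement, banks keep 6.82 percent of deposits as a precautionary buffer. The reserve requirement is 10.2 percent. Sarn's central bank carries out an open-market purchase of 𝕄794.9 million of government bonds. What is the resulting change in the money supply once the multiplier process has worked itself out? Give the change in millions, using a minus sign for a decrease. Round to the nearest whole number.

The money multiplier is m = (1 + c) / (rr + e + c) = (1 + 0.3427) / (0.102 + 0.0682 + 0.3427) ≈ 2.6179.
The purchase adds 794.9 million of base, so ΔM = m × ΔMB = 2.6179 × (+794.9) ≈ 2080.9687 million.

𝕄2081 million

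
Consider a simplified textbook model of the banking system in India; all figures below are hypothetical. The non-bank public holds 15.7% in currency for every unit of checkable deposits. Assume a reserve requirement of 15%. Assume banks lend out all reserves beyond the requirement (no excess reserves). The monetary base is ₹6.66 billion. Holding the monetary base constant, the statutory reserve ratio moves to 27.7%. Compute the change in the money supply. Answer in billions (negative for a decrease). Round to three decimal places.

-7.345 billion

Initially m₁ = (1 + 0.157) / (0.15 + 0.157) ≈ 3.76873, so M₁ = 3.76873 × 6.66 ≈ 25.0997 billion.
After the change m₂ = (1 + 0.157) / (0.277 + 0.157) ≈ 2.66590, so M₂ = 2.66590 × 6.66 ≈ 17.7549 billion.
ΔM = M₂ − M₁ = 17.7549 − 25.0997 = -7.3448 billion.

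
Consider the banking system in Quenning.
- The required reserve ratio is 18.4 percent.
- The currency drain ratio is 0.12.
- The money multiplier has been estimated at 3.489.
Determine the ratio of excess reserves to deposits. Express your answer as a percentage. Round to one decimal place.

Using m = 3.489. Since m = (1 + c)/(c + rr + e), the denominator satisfies c + rr + e = (1 + c)/m = (1 + 0.12) / 3.489 ≈ 0.321009.
With c = 0.12 and rr = 0.184, the ratio of excess reserves to deposits is 0.321009 − 0.12 − 0.184 = 0.017009.

1.7%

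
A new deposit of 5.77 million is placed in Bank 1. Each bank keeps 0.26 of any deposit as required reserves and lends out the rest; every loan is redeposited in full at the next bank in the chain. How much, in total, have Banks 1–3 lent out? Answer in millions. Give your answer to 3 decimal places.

9.768 million

Bank i lends (1 − rr)^i of the original deposit: Bank 1 lends 5.77·0.7400 = 4.2698, Bank 2 lends 5.77·0.7400² ≈ 3.1597, and so on.
Summing a geometric series: total = 5.77·[0.7400·(1 − 0.7400^3) / (1 − 0.7400)] ≈ 9.7676 million.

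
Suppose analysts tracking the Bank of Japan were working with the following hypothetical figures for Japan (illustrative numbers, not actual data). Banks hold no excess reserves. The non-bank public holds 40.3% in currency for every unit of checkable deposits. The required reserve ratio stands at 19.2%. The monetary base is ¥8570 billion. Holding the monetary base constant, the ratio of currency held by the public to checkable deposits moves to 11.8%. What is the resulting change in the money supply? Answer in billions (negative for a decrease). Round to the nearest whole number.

¥10699 billion

Initially m₁ = (1 + 0.403) / (0.192 + 0.403) ≈ 2.35798, so M₁ = 2.35798 × 8570 = 20207.8886 billion.
After the change m₂ = (1 + 0.118) / (0.192 + 0.118) ≈ 3.60645, so M₂ = 3.60645 × 8570 = 30907.2765 billion.
ΔM = M₂ − M₁ = 30907.2765 − 20207.8886 = 10699.3879 billion.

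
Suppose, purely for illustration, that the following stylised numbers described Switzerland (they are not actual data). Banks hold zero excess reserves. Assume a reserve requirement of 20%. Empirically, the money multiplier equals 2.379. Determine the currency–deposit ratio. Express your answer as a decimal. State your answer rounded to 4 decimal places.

Using m = 2.379. From m = (1 + c)/(c + rr + e), rearranging gives 1 + c = m·(c + rr + e), so c·(1 − m) = m·(rr + e) − 1.
Hence c = [m·(rr + e) − 1]/(1 − m) = [2.379 × (0.2 + 0) − 1] / (1 − 2.379) ≈ 0.380131.

0.3801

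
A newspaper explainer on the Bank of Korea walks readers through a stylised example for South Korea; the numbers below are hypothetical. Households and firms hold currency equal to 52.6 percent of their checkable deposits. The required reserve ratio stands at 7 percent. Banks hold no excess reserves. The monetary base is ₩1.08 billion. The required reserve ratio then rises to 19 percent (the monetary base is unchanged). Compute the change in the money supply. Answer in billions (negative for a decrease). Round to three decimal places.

-0.463 billion

Initially m₁ = (1 + 0.526) / (0.07 + 0.526) ≈ 2.56040, so M₁ = 2.56040 × 1.08 ≈ 2.7652 billion.
After the change m₂ = (1 + 0.526) / (0.19 + 0.526) ≈ 2.13128, so M₂ = 2.13128 × 1.08 ≈ 2.3018 billion.
ΔM = M₂ − M₁ = 2.3018 − 2.7652 = -0.4634 billion.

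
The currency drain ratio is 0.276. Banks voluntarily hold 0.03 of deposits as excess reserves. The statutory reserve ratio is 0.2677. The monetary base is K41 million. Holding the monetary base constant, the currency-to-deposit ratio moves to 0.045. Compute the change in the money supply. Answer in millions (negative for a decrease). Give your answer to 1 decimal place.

Initially m₁ = (1 + 0.276) / (0.2677 + 0.03 + 0.276) ≈ 2.2242, so M₁ = 2.2242 × 41 = 91.1922 million.
After the change m₂ = (1 + 0.045) / (0.2677 + 0.03 + 0.045) ≈ 3.0493, so M₂ = 3.0493 × 41 = 125.0213 million.
ΔM = M₂ − M₁ = 125.0213 − 91.1922 = 33.8291 million.

K33.8 million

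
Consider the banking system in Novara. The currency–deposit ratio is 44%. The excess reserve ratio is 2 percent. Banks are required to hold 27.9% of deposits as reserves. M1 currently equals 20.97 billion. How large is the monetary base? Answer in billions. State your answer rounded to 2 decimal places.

10.76 billion

The money multiplier is m = (1 + c) / (rr + e + c) = (1 + 0.44) / (0.279 + 0.02 + 0.44) ≈ 1.94858.
MB = M / m = 20.97 / 1.94858 ≈ 10.7617 billion.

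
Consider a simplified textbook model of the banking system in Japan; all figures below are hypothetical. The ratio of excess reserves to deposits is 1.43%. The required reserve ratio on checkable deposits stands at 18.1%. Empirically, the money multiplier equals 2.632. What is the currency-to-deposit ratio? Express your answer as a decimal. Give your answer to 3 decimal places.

Using m = 2.632. From m = (1 + c)/(c + rr + e), rearranging gives 1 + c = m·(c + rr + e), so c·(1 − m) = m·(rr + e) − 1.
Hence c = [m·(rr + e) − 1]/(1 − m) = [2.632 × (0.181 + 0.0143) − 1] / (1 − 2.632) ≈ 0.297776.

0.298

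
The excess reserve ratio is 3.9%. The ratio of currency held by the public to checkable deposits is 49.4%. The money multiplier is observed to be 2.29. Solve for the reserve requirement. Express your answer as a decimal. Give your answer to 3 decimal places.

Using m = 2.29. Since m = (1 + c)/(c + rr + e), the denominator satisfies c + rr + e = (1 + c)/m = (1 + 0.494) / 2.29 ≈ 0.652402.
With c = 0.494 and e = 0.039, the reserve requirement is 0.652402 − 0.494 − 0.039 = 0.119402.

0.119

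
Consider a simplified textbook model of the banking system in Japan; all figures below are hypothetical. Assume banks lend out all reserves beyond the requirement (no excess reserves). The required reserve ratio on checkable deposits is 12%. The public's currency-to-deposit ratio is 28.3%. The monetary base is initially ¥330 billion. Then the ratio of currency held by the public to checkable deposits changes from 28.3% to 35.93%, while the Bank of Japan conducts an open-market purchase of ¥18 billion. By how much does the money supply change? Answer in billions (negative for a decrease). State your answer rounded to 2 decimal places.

-63.66 billion

Before: m₁ = (1 + 0.283) / (0.12 + 0.283) ≈ 3.183623, MB₁ = 330, so M₁ = 3.183623 × 330 ≈ 1050.5956 billion.
After: m₂ = (1 + 0.3593) / (0.12 + 0.3593) ≈ 2.836011, MB₂ = 330 + 18 = 348, so M₂ = 2.836011 × 348 ≈ 986.9318 billion.
ΔM = M₂ − M₁ = 986.9318 − 1050.5956 = -63.6638 billion.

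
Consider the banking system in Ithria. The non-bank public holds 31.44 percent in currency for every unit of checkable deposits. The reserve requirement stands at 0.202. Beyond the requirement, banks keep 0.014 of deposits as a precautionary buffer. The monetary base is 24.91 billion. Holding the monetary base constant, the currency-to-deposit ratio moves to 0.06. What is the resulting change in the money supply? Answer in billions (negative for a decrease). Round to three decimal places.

33.939 billion

Initially m₁ = (1 + 0.3144) / (0.202 + 0.014 + 0.3144) ≈ 2.478130, so M₁ = 2.478130 × 24.91 ≈ 61.7302 billion.
After the change m₂ = (1 + 0.06) / (0.202 + 0.014 + 0.06) ≈ 3.840580, so M₂ = 3.840580 × 24.91 ≈ 95.6688 billion.
ΔM = M₂ − M₁ = 95.6688 − 61.7302 = 33.9386 billion.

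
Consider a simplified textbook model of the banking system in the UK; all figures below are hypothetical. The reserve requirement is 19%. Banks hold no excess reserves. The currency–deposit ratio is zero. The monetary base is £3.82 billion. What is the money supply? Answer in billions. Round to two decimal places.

With no currency drain or excess reserves, the money multiplier is m = 1/rr = 1/0.19 ≈ 5.2632.
Money supply M = m × MB = 5.2632 × 3.82 ≈ 20.1054 billion.

£20.11 billion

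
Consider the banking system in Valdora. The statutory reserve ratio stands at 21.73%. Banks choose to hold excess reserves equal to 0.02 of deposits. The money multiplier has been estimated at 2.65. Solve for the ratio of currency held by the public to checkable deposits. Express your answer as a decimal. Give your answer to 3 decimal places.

Using m = 2.65. From m = (1 + c)/(c + rr + e), rearranging gives 1 + c = m·(c + rr + e), so c·(1 − m) = m·(rr + e) − 1.
Hence c = [m·(rr + e) − 1]/(1 − m) = [2.65 × (0.2173 + 0.02) − 1] / (1 − 2.65) ≈ 0.224942.

0.225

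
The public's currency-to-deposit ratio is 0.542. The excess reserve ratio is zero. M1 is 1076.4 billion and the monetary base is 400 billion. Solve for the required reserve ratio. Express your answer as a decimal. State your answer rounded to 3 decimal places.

Using m = M/MB = 1076.4/400 = 2.691000. Since m = (1 + c)/(c + rr + e), the denominator satisfies c + rr + e = (1 + c)/m = (1 + 0.542) / 2.691000 ≈ 0.573021.
With c = 0.542 and e = 0, the required reserve ratio is 0.573021 − 0.542 − 0 = 0.031021.

0.031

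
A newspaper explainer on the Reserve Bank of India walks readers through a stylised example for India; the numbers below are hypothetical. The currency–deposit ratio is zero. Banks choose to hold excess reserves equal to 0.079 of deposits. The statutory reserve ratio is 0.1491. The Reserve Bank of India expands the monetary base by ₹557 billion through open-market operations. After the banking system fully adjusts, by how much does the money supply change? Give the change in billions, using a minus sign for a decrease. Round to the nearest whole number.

The money multiplier is m = 1 / (rr + e) = 1 / (0.1491 + 0.079) ≈ 4.3840.
The purchase adds 557 billion of base, so ΔM = m × ΔMB = 4.3840 × (+557) = 2441.888 billion.

₹2442 billion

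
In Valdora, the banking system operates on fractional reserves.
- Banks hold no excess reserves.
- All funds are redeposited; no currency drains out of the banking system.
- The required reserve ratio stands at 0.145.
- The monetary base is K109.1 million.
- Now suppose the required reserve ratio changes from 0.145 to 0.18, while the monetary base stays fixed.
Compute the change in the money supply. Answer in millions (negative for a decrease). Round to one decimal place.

-146.3 million

Initially m₁ = 1 / (0.145) ≈ 6.89655, so M₁ = 6.89655 × 109.1 ≈ 752.4136 million.
After the change m₂ = 1 / (0.18) ≈ 5.55556, so M₂ = 5.55556 × 109.1 ≈ 606.1116 million.
ΔM = M₂ − M₁ = 606.1116 − 752.4136 = -146.302 million.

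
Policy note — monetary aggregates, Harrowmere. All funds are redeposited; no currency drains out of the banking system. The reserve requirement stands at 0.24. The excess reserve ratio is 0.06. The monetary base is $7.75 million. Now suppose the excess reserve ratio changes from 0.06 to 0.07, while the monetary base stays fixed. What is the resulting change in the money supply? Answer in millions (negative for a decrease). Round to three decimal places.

-0.833 million

Initially m₁ = 1 / (0.24 + 0.06) ≈ 3.33333, so M₁ = 3.33333 × 7.75 ≈ 25.8333 million.
After the change m₂ = 1 / (0.24 + 0.07) ≈ 3.22581, so M₂ = 3.22581 × 7.75 ≈ 25 million.
ΔM = M₂ − M₁ = 25 − 25.8333 = -0.8333 million.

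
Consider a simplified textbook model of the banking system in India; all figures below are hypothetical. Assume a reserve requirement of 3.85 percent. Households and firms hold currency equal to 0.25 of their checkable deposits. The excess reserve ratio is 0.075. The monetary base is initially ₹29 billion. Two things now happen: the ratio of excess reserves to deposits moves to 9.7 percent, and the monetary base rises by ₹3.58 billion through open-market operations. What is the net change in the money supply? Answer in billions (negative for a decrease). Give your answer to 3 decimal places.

₹5.917 billion

Before: m₁ = (1 + 0.25) / (0.0385 + 0.075 + 0.25) ≈ 3.438790, MB₁ = 29, so M₁ = 3.438790 × 29 ≈ 99.7249 billion.
After: m₂ = (1 + 0.25) / (0.0385 + 0.097 + 0.25) ≈ 3.242542, MB₂ = 29 + 3.58 = 32.58, so M₂ = 3.242542 × 32.58 ≈ 105.642 billion.
ΔM = M₂ − M₁ = 105.642 − 99.7249 = 5.9171 billion.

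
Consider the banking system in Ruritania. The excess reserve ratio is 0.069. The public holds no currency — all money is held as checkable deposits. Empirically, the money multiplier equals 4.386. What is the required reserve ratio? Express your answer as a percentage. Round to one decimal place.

15.9%

Using m = 4.386. Since m = (1 + c)/(c + rr + e), the denominator satisfies c + rr + e = (1 + c)/m = (1 + 0) / 4.386 ≈ 0.227998.
With c = 0 and e = 0.069, the required reserve ratio is 0.227998 − 0 − 0.069 = 0.158998.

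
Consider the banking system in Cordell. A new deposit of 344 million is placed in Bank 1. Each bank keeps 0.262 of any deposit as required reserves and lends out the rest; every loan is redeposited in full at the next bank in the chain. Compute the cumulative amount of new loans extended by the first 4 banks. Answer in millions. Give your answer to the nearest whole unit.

Bank i lends (1 − rr)^i of the original deposit: Bank 1 lends 344·0.7380 = 253.8720, Bank 2 lends 344·0.7380² ≈ 187.3575, and so on.
Summing a geometric series: total = 344·[0.7380·(1 − 0.7380^4) / (1 − 0.7380)] ≈ 681.5426 million.

682 million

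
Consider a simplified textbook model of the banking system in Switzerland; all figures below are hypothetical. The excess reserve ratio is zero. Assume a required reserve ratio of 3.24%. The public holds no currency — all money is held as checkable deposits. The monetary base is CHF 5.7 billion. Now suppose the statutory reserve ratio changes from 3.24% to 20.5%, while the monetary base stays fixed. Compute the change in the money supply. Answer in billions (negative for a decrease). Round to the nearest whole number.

Initially m₁ = 1 / (0.0324) ≈ 30.8642, so M₁ = 30.8642 × 5.7 ≈ 175.9259 billion.
After the change m₂ = 1 / (0.205) ≈ 4.8780, so M₂ = 4.8780 × 5.7 = 27.8046 billion.
ΔM = M₂ − M₁ = 27.8046 − 175.9259 = -148.1213 billion.

-148 billion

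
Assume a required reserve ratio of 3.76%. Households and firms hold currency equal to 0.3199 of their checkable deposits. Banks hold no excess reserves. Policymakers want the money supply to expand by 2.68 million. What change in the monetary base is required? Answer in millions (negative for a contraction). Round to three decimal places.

0.726 million

The money multiplier is m = (1 + c) / (rr + c) = (1 + 0.3199) / (0.0376 + 0.3199) ≈ 3.69203.
ΔMB = ΔM / m = (+2.68) / 3.69203 ≈ 0.7259 million.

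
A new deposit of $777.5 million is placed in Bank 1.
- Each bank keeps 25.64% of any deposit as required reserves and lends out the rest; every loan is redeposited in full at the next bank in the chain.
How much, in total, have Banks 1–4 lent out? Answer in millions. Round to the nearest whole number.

Bank i lends (1 − rr)^i of the original deposit: Bank 1 lends 777.5·0.7436 = 578.1490, Bank 2 lends 777.5·0.7436² ≈ 429.9116, and so on.
Summing a geometric series: total = 777.5·[0.7436·(1 − 0.7436^4) / (1 − 0.7436)] ≈ 1565.4586 million.

$1565 million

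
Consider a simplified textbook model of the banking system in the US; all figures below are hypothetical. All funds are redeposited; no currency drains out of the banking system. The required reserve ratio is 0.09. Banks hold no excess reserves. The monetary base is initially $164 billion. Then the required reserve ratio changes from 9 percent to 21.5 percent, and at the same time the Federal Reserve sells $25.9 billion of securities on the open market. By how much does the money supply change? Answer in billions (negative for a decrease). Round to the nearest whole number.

-1180 billion

Before: m₁ = 1 / (0.09) ≈ 11.1111, MB₁ = 164, so M₁ = 11.1111 × 164 = 1822.2204 billion.
After: m₂ = 1 / (0.215) ≈ 4.6512, MB₂ = 164 − 25.9 = 138.1, so M₂ = 4.6512 × 138.1 ≈ 642.3307 billion.
ΔM = M₂ − M₁ = 642.3307 − 1822.2204 = -1179.8897 billion.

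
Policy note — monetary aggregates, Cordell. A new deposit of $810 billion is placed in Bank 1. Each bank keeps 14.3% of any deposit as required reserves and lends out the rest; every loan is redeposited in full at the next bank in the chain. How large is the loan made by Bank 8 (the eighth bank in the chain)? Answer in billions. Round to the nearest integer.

Each bank lends a fraction (1 − rr) = 0.8570 of the deposit it receives, so Bank 8 receives 810·0.8570^7 and lends 810·0.8570^8 ≈ 235.6848 billion.

$236 billion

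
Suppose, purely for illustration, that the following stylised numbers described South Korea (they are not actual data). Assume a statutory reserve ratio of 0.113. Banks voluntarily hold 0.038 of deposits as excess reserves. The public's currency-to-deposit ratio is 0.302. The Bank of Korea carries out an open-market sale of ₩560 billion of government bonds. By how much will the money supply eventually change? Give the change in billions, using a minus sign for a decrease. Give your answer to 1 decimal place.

The money multiplier is m = (1 + c) / (rr + e + c) = (1 + 0.302) / (0.113 + 0.038 + 0.302) ≈ 2.87417.
The sale removes 560 billion of base, so ΔM = m × ΔMB = 2.87417 × (−560) = -1609.5352 billion.

-1609.5 billion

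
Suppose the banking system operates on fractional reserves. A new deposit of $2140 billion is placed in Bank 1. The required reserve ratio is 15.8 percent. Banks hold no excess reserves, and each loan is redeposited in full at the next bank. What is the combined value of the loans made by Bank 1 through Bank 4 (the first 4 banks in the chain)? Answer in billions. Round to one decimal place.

$5672.2 billion

Bank i lends (1 − rr)^i of the original deposit: Bank 1 lends 2140·0.8420 = 1801.8800, Bank 2 lends 2140·0.8420² ≈ 1517.1830, and so on.
Summing a geometric series: total = 2140·[0.8420·(1 − 0.8420^4) / (1 − 0.8420)] ≈ 5672.1591 billion.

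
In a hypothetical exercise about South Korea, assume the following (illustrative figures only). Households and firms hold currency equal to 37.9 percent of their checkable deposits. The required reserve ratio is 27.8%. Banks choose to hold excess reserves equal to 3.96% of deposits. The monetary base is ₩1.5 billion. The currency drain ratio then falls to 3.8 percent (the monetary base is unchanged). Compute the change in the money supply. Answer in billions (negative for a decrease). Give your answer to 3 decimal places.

₩1.409 billion

Initially m₁ = (1 + 0.379) / (0.278 + 0.0396 + 0.379) ≈ 1.97962, so M₁ = 1.97962 × 1.5 ≈ 2.9694 billion.
After the change m₂ = (1 + 0.038) / (0.278 + 0.0396 + 0.038) ≈ 2.91901, so M₂ = 2.91901 × 1.5 ≈ 4.3785 billion.
ΔM = M₂ − M₁ = 4.3785 − 2.9694 = 1.4091 billion.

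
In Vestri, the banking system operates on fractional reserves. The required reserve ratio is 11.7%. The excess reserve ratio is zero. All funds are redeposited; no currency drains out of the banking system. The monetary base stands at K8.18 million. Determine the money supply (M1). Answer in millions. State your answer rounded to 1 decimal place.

K69.9 million

With no currency drain or excess reserves, the money multiplier is m = 1/rr = 1/0.117 ≈ 8.5470.
Money supply M = m × MB = 8.5470 × 8.18 ≈ 69.9145 million.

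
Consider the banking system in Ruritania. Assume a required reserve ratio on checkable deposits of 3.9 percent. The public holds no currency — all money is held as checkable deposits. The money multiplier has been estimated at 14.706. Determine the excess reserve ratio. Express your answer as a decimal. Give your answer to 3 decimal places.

0.029

Using m = 14.706. Since m = (1 + c)/(c + rr + e), the denominator satisfies c + rr + e = (1 + c)/m = (1 + 0) / 14.706 ≈ 0.067999.
With c = 0 and rr = 0.039, the excess reserve ratio is 0.067999 − 0 − 0.039 = 0.028999.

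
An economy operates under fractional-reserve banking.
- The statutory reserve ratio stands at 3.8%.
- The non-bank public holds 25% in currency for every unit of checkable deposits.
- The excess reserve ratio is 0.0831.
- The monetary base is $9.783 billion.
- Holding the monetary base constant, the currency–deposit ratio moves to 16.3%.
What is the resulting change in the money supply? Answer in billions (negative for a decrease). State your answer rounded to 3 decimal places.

Initially m₁ = (1 + 0.25) / (0.038 + 0.0831 + 0.25) ≈ 3.36836, so M₁ = 3.36836 × 9.783 ≈ 32.9527 billion.
After the change m₂ = (1 + 0.163) / (0.038 + 0.0831 + 0.163) ≈ 4.09363, so M₂ = 4.09363 × 9.783 ≈ 40.048 billion.
ΔM = M₂ − M₁ = 40.048 − 32.9527 = 7.0953 billion.

$7.095 billion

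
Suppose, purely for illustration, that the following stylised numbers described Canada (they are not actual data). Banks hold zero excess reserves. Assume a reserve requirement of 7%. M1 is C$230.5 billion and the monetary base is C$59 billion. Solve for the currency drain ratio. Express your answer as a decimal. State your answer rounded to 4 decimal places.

Using m = M/MB = 230.5/59 ≈ 3.906780. From m = (1 + c)/(c + rr + e), rearranging gives 1 + c = m·(c + rr + e), so c·(1 − m) = m·(rr + e) − 1.
Hence c = [m·(rr + e) − 1]/(1 − m) = [3.906780 × (0.07 + 0) − 1] / (1 − 3.906780) ≈ 0.249942.

0.2499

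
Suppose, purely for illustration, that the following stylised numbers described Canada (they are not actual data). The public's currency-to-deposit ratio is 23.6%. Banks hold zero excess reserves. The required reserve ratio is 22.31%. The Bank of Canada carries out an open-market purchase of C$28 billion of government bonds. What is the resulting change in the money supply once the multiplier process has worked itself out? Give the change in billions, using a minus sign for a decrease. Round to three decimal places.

The money multiplier is m = (1 + c) / (rr + c) = (1 + 0.236) / (0.2231 + 0.236) ≈ 2.692224.
The purchase adds 28 billion of base, so ΔM = m × ΔMB = 2.692224 × (+28) ≈ 75.3823 billion.

C$75.382 billion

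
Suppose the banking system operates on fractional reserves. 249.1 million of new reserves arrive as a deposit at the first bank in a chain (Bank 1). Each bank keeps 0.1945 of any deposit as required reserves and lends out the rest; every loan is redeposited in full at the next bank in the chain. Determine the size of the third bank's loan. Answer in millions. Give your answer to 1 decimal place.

130.2 million

Each bank lends a fraction (1 − rr) = 0.8055 of the deposit it receives, so Bank 3 receives 249.1·0.8055^2 and lends 249.1·0.8055^3 ≈ 130.1878 million.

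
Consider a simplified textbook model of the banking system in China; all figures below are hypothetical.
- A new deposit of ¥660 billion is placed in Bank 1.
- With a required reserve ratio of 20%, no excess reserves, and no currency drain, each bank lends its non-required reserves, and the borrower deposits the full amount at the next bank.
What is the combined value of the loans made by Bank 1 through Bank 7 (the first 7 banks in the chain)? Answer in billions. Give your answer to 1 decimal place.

¥2086.4 billion

Bank i lends (1 − rr)^i of the original deposit: Bank 1 lends 660·0.8000 = 528.0000, Bank 2 lends 660·0.8000² = 422.4000, and so on.
Summing a geometric series: total = 660·[0.8000·(1 − 0.8000^7) / (1 − 0.8000)] ≈ 2086.3519 billion.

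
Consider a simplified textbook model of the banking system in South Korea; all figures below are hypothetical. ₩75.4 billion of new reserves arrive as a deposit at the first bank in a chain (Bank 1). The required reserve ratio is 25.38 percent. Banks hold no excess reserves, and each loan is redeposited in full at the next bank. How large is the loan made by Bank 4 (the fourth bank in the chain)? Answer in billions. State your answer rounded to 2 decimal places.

₩23.38 billion

Each bank lends a fraction (1 − rr) = 0.7462 of the deposit it receives, so Bank 4 receives 75.4·0.7462^3 and lends 75.4·0.7462^4 ≈ 23.3772 billion.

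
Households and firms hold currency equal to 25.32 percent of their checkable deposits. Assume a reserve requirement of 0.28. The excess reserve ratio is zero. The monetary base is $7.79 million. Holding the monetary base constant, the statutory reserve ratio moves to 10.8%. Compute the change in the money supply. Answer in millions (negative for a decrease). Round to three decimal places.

Initially m₁ = (1 + 0.2532) / (0.28 + 0.2532) ≈ 2.35034, so M₁ = 2.35034 × 7.79 ≈ 18.3091 million.
After the change m₂ = (1 + 0.2532) / (0.108 + 0.2532) ≈ 3.46955, so M₂ = 3.46955 × 7.79 ≈ 27.0278 million.
ΔM = M₂ − M₁ = 27.0278 − 18.3091 = 8.7187 million.

$8.719 million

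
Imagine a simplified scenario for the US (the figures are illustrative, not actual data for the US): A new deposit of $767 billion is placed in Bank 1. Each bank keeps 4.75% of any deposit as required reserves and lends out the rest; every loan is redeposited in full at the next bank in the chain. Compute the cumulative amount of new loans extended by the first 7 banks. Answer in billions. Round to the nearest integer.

Bank i lends (1 − rr)^i of the original deposit: Bank 1 lends 767·0.9525 = 730.5675, Bank 2 lends 767·0.9525² ≈ 695.8655, and so on.
Summing a geometric series: total = 767·[0.9525·(1 − 0.9525^7) / (1 − 0.9525)] ≈ 4440.2599 billion.

$4440 billion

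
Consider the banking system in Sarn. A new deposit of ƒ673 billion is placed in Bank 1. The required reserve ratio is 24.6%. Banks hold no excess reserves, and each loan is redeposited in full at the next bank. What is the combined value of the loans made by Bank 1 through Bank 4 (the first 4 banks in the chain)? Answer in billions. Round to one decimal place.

Bank i lends (1 − rr)^i of the original deposit: Bank 1 lends 673·0.7540 = 507.4420, Bank 2 lends 673·0.7540² ≈ 382.6113, and so on.
Summing a geometric series: total = 673·[0.7540·(1 − 0.7540^4) / (1 − 0.7540)] ≈ 1396.0628 billion.

ƒ1396.1 billion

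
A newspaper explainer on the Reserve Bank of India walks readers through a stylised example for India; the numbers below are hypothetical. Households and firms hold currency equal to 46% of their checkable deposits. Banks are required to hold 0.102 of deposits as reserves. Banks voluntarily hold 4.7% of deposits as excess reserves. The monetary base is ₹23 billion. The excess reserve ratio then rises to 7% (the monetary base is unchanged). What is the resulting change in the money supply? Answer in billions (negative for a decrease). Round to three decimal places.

-2.007 billion

Initially m₁ = (1 + 0.46) / (0.102 + 0.047 + 0.46) ≈ 2.397373, so M₁ = 2.397373 × 23 ≈ 55.1396 billion.
After the change m₂ = (1 + 0.46) / (0.102 + 0.07 + 0.46) ≈ 2.310127, so M₂ = 2.310127 × 23 ≈ 53.1329 billion.
ΔM = M₂ − M₁ = 53.1329 − 55.1396 = -2.0067 billion.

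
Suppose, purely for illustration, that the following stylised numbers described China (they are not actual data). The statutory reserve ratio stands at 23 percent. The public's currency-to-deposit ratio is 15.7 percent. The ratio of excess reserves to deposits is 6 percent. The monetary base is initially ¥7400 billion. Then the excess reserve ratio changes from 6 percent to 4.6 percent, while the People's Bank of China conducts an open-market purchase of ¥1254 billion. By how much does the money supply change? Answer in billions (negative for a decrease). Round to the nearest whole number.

¥3970 billion

Before: m₁ = (1 + 0.157) / (0.23 + 0.06 + 0.157) ≈ 2.58837, MB₁ = 7400, so M₁ = 2.58837 × 7400 = 19153.938 billion.
After: m₂ = (1 + 0.157) / (0.23 + 0.046 + 0.157) ≈ 2.67206, MB₂ = 7400 + 1254 = 8654, so M₂ = 2.67206 × 8654 ≈ 23124.0072 billion.
ΔM = M₂ − M₁ = 23124.0072 − 19153.938 = 3970.0692 billion.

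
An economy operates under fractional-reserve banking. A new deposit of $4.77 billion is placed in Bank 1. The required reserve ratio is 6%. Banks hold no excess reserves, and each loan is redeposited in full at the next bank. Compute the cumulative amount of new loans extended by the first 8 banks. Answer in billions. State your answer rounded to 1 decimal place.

Bank i lends (1 − rr)^i of the original deposit: Bank 1 lends 4.77·0.9400 = 4.4838, Bank 2 lends 4.77·0.9400² ≈ 4.2148, and so on.
Summing a geometric series: total = 4.77·[0.9400·(1 − 0.9400^8) / (1 − 0.9400)] ≈ 29.1769 billion.

$29.2 billion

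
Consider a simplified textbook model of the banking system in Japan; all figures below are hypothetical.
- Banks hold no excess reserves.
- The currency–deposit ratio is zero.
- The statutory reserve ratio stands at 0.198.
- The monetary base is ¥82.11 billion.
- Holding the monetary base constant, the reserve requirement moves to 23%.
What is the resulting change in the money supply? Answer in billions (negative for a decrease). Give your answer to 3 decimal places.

Initially m₁ = 1 / (0.198) ≈ 5.050505, so M₁ = 5.050505 × 82.11 ≈ 414.697 billion.
After the change m₂ = 1 / (0.23) ≈ 4.347826, so M₂ = 4.347826 × 82.11 ≈ 357 billion.
ΔM = M₂ − M₁ = 357 − 414.697 = -57.697 billion.

-57.697 billion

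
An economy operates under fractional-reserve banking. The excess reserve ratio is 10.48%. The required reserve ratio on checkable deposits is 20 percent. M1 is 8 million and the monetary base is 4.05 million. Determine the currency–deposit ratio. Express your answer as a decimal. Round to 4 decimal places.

0.4080

Using m = M/MB = 8/4.05 ≈ 1.975309. From m = (1 + c)/(c + rr + e), rearranging gives 1 + c = m·(c + rr + e), so c·(1 − m) = m·(rr + e) − 1.
Hence c = [m·(rr + e) − 1]/(1 − m) = [1.975309 × (0.2 + 0.1048) − 1] / (1 − 1.975309) ≈ 0.408000.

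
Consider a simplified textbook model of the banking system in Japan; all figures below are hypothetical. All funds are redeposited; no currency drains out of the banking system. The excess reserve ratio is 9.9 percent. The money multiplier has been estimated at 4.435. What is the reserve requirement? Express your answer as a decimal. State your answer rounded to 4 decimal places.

Using m = 4.435. Since m = (1 + c)/(c + rr + e), the denominator satisfies c + rr + e = (1 + c)/m = (1 + 0) / 4.435 ≈ 0.225479.
With c = 0 and e = 0.099, the reserve requirement is 0.225479 − 0 − 0.099 = 0.126479.

0.1265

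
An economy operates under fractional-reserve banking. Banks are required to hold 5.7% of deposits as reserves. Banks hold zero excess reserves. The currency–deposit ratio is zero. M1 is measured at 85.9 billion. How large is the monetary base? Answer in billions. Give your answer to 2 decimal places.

With no currency drain and no excess reserves, the money multiplier is m = 1/rr = 1/0.057 ≈ 17.54386.
The monetary base is MB = M / m = 85.9 / 17.54386 ≈ 4.8963 billion.

4.90 billion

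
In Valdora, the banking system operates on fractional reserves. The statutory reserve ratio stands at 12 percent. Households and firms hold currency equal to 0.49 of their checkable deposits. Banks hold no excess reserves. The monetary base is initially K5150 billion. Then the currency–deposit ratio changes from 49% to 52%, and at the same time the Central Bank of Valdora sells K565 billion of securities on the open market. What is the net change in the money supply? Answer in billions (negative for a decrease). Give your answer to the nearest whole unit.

Before: m₁ = (1 + 0.49) / (0.12 + 0.49) ≈ 2.44262, MB₁ = 5150, so M₁ = 2.44262 × 5150 = 12579.493 billion.
After: m₂ = (1 + 0.52) / (0.12 + 0.52) = 2.37500, MB₂ = 5150 − 565 = 4585, so M₂ = 2.37500 × 4585 = 10889.375 billion.
ΔM = M₂ − M₁ = 10889.375 − 12579.493 = -1690.118 billion.

-1690 billion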